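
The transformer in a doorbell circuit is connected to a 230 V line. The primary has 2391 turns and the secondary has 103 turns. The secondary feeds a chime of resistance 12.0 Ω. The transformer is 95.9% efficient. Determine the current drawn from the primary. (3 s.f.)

I_p ≈ 0.0371 A

V_s = 230 × 103/2391 = 9.9080 V.
I_s = V_s/R = 9.9080/12.0 = 0.82567 A.
P_out = V_s I_s = 9.9080 × 0.82567 = 8.1807 W.
P_in = P_out/η = 8.1807/0.959 = 8.5304 W.
I_p = P_in/V_p = 8.5304/230 = 0.0371 A.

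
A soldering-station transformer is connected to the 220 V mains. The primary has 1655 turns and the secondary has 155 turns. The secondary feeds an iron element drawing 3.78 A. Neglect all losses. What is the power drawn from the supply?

I_p = I_s × N_s/N_p = 3.78 × 155/1655 = 0.35402 A.
P = V_p I_p = 220 × 0.35402 = 77.9 W.

P ≈ 77.9 W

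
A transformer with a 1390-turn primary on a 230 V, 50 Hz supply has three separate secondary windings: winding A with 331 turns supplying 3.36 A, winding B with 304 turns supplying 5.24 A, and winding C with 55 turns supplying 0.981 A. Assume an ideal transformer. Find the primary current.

I_p ≈ 1.98 A

V_A = 230 × 331/1390 = 54.770 V; V_B = 230 × 304/1390 = 50.302 V; V_C = 230 × 55/1390 = 9.1007 V.
P_out = V_A I_A + V_B I_B + V_C I_C = 54.770×3.36 + 50.302×5.24 + 9.1007×0.981 = 184.03 + 263.58 + 8.9278 = 456.54 W.
Ideal ⇒ P_in = P_out, so I_p = P_out/V_p = 456.54/230 = 1.98 A.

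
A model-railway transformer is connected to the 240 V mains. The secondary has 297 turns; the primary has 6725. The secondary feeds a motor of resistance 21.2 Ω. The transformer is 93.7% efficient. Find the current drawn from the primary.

V_s = 240 × 297/6725 = 10.599 V.
I_s = V_s/R = 10.599/21.2 = 0.49996 A.
P_out = V_s I_s = 10.599 × 0.49996 = 5.2993 W.
P_in = P_out/η = 5.2993/0.937 = 5.6556 W.
I_p = P_in/V_p = 5.6556/240 = 0.0236 A.

I_p ≈ 0.0236 A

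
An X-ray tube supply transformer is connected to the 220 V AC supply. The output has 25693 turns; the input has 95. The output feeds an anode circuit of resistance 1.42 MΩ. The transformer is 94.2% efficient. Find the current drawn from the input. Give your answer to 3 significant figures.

V_out = 220 × 25693/95 = 59500 V.
I_out = V_out/R = 59500/(1.42×10^6) = 0.041901 A.
P_out = V_out I_out = 59500 × 0.041901 = 2493.1 W.
P_in = P_out/η = 2493.1/0.942 = 2646.6 W.
I_in = P_in/V_in = 2646.6/220 = 12.0 A.

I_in ≈ 12.0 A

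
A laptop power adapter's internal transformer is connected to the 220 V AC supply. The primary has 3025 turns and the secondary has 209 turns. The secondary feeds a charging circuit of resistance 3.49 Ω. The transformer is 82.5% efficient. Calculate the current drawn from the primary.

V_s = 220 × 209/3025 = 15.200 V.
I_s = V_s/R = 15.200/3.49 = 4.3553 A.
P_out = V_s I_s = 15.200 × 4.3553 = 66.201 W.
P_in = P_out/η = 66.201/0.825 = 80.243 W.
I_p = P_in/V_p = 80.243/220 = 0.365 A.

I_p ≈ 0.365 A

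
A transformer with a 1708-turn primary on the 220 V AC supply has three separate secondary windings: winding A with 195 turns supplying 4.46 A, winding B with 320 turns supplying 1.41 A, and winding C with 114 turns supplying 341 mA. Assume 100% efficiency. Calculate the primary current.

V_A = 220 × 195/1708 = 25.117 V; V_B = 220 × 320/1708 = 41.218 V; V_C = 220 × 114/1708 = 14.684 V.
P_out = V_A I_A + V_B I_B + V_C I_C = 25.117×4.46 + 41.218×1.41 + 14.684×0.341 = 112.02 + 58.117 + 5.0072 = 175.15 W.
Ideal ⇒ P_in = P_out, so I_p = P_out/V_p = 175.15/220 = 0.796 A.

I_p ≈ 0.796 A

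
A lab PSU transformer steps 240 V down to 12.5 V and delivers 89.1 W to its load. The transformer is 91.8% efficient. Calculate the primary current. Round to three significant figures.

P_in = P_out/η = 89.1/0.918 = 97.059 W.
I_p = P_in/V_p = 97.059/240 = 0.404 A.

I_p ≈ 0.404 A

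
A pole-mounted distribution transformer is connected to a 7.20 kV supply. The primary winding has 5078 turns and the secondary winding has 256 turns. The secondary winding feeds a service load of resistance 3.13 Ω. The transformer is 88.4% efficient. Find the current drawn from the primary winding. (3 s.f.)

I_p ≈ 6.61 A

V_s = 7200 × 256/5078 = 362.98 V.
I_s = V_s/R = 362.98/3.13 = 115.97 A.
P_out = V_s I_s = 362.98 × 115.97 = 42094 W.
P_in = P_out/η = 42094/0.884 = 47617 W.
I_p = P_in/V_p = 47617/7200 = 6.61 A.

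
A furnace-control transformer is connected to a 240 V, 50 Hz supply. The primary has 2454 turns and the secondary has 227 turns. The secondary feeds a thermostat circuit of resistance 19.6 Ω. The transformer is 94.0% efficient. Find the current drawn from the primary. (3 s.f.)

V_s = 240 × 227/2454 = 22.200 V.
I_s = V_s/R = 22.200/19.6 = 1.1327 A.
P_out = V_s I_s = 22.200 × 1.1327 = 25.146 W.
P_in = P_out/η = 25.146/0.940 = 26.751 W.
I_p = P_in/V_p = 26.751/240 = 0.111 A.

I_p ≈ 0.111 A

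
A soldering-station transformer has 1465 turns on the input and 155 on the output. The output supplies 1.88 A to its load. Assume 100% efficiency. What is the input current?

I_in ≈ 0.199 A

For an ideal transformer I_in/I_out = N_out/N_in, so I_in = 1.88 × 155/1465 = 0.199 A.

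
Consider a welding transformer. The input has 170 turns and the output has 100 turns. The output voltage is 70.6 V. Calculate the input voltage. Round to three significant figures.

V_in/V_out = N_in/N_out, so V_in = 70.6 × 170/100 = 120 V.

V_in ≈ 120 V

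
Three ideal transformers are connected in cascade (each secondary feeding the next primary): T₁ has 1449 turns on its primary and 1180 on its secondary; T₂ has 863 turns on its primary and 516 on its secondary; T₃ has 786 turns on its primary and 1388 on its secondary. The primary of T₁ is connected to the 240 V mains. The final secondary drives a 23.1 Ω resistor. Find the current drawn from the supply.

After T₁: V = 240.00 × 1180/1449 = 195.45 V.
After T₂: V = 195.45 × 516/863 = 116.86 V.
After T₃: V = 116.86 × 1388/786 = 206.36 V.
I_load = 206.36/23.1 = 8.9334 A, so P_out = 206.36 × 8.9334 = 1843.5 W.
All ideal ⇒ P_in = P_out, so I_supply = 1843.5/240 = 7.68 A.

I_supply ≈ 7.68 A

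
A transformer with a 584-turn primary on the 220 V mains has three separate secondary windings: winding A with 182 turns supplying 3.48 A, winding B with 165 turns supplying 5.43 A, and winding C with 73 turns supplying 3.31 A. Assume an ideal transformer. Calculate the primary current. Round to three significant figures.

V_A = 220 × 182/584 = 68.562 V; V_B = 220 × 165/584 = 62.158 V; V_C = 220 × 73/584 = 27.500 V.
P_out = V_A I_A + V_B I_B + V_C I_C = 68.562×3.48 + 62.158×5.43 + 27.500×3.31 = 238.59 + 337.52 + 91.025 = 667.13 W.
Ideal ⇒ P_in = P_out, so I_p = P_out/V_p = 667.13/220 = 3.03 A.

I_p ≈ 3.03 A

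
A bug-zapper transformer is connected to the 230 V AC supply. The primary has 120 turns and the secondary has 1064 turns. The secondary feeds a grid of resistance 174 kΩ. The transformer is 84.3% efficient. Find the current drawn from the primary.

I_p ≈ 0.123 A

V_s = 230 × 1064/120 = 2039.3 V.
I_s = V_s/R = 2039.3/174000 = 0.011720 A.
P_out = V_s I_s = 2039.3 × 0.011720 = 23.902 W.
P_in = P_out/η = 23.902/0.843 = 28.353 W.
I_p = P_in/V_p = 28.353/230 = 0.123 A.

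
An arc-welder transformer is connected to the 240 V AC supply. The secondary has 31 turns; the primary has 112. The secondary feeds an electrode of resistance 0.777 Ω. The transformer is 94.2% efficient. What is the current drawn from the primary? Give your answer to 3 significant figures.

I_p ≈ 25.1 A

V_s = 240 × 31/112 = 66.429 V.
I_s = V_s/R = 66.429/0.777 = 85.494 A.
P_out = V_s I_s = 66.429 × 85.494 = 5679.2 W.
P_in = P_out/η = 5679.2/0.942 = 6028.9 W.
I_p = P_in/V_p = 6028.9/240 = 25.1 A.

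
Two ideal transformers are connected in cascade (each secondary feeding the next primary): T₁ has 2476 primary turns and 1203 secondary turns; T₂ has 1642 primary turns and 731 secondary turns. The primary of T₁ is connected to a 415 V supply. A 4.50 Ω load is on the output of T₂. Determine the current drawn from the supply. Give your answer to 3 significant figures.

I_supply ≈ 4.31 A

Secondary of T₁: V = 415.00 × 1203/2476 = 201.63 V.
Secondary of T₂: V = 201.63 × 731/1642 = 89.765 V.
I_load = 89.765/4.50 = 19.948 A, so P_out = 89.765 × 19.948 = 1790.6 W.
All ideal ⇒ P_in = P_out, so I_supply = 1790.6/415 = 4.31 A.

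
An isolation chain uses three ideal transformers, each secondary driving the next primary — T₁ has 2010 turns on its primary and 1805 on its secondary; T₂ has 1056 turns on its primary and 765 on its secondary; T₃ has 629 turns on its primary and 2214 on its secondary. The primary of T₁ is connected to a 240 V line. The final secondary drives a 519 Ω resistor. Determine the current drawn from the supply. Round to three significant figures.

Secondary of T₁: V = 240.00 × 1805/2010 = 215.52 V.
Secondary of T₂: V = 215.52 × 765/1056 = 156.13 V.
Secondary of T₃: V = 156.13 × 2214/629 = 549.56 V.
I_load = 549.56/519 = 1.0589 A, so P_out = 549.56 × 1.0589 = 581.92 W.
All ideal ⇒ P_in = P_out, so I_supply = 581.92/240 = 2.42 A.

I_supply ≈ 2.42 A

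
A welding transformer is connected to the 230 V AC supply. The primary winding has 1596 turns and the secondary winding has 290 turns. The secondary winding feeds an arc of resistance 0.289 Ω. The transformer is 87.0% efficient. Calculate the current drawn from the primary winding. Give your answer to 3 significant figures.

V_s = 230 × 290/1596 = 41.792 V.
I_s = V_s/R = 41.792/0.289 = 144.61 A.
P_out = V_s I_s = 41.792 × 144.61 = 6043.5 W.
P_in = P_out/η = 6043.5/0.870 = 6946.5 W.
I_p = P_in/V_p = 6946.5/230 = 30.2 A.

I_p ≈ 30.2 A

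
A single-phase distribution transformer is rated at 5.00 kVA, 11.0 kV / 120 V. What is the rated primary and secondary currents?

I_p ≈ 0.455 A, I_s ≈ 41.7 A

I_p = S/V_p = 5000/11000 = 0.455 A.
I_s = S/V_s = 5000/120 = 41.7 A.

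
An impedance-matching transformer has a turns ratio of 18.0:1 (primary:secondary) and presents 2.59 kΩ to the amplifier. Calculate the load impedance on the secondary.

Z_s = Z_p/(N_p/N_s)² = 2590/18.0² = 7.99 Ω.

Z_s ≈ 7.99 Ω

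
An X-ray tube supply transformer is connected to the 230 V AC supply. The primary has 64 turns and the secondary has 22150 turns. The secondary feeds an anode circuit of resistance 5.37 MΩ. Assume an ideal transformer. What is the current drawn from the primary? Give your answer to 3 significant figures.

I_p ≈ 5.13 A

V_s = V_p × N_s/N_p = 230 × 22150/64 = 79602 V.
I_s = V_s/R = 79602/(5.37×10^6) = 0.014823 A.
For an ideal transformer I_p N_p = I_s N_s, so I_p = 0.014823 × 22150/64 = 5.13 A.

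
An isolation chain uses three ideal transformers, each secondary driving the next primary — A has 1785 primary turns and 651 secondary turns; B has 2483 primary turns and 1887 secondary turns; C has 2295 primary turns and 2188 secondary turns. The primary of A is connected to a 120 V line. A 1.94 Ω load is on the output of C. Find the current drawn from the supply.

Secondary of A: V = 120.00 × 651/1785 = 43.765 V.
Secondary of B: V = 43.765 × 1887/2483 = 33.260 V.
Secondary of C: V = 33.260 × 2188/2295 = 31.709 V.
I_load = 31.709/1.94 = 16.345 A, so P_out = 31.709 × 16.345 = 518.28 W.
All ideal ⇒ P_in = P_out, so I_supply = 518.28/120 = 4.32 A.

I_supply ≈ 4.32 A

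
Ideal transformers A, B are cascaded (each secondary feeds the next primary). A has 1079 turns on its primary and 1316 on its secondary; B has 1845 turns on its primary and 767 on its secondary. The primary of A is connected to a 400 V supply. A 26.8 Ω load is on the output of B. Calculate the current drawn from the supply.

Secondary of A: V = 400.00 × 1316/1079 = 487.86 V.
Secondary of B: V = 487.86 × 767/1845 = 202.81 V.
I_load = 202.81/26.8 = 7.5676 A, so P_out = 202.81 × 7.5676 = 1534.8 W.
All ideal ⇒ P_in = P_out, so I_supply = 1534.8/400 = 3.84 A.

I_supply ≈ 3.84 A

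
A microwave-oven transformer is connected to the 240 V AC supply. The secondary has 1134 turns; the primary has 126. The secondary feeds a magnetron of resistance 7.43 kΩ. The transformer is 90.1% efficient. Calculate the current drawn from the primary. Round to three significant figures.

I_p ≈ 2.90 A

V_s = 240 × 1134/126 = 2160.0 V.
I_s = V_s/R = 2160.0/7430 = 0.29071 A.
P_out = V_s I_s = 2160.0 × 0.29071 = 627.94 W.
P_in = P_out/η = 627.94/0.901 = 696.94 W.
I_p = P_in/V_p = 696.94/240 = 2.90 A.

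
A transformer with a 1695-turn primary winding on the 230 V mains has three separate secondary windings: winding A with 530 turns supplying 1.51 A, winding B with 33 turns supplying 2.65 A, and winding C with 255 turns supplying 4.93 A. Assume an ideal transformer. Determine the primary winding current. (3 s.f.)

V_A = 230 × 530/1695 = 71.917 V; V_B = 230 × 33/1695 = 4.4779 V; V_C = 230 × 255/1695 = 34.602 V.
P_out = V_A I_A + V_B I_B + V_C I_C = 71.917×1.51 + 4.4779×2.65 + 34.602×4.93 = 108.60 + 11.866 + 170.59 = 291.05 W.
Ideal ⇒ P_in = P_out, so I_p = P_out/V_p = 291.05/230 = 1.27 A.

I_p ≈ 1.27 A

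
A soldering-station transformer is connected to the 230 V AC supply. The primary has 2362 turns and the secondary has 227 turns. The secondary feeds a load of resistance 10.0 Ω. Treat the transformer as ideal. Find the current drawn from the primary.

I_p ≈ 0.212 A

V_s = V_p × N_s/N_p = 230 × 227/2362 = 22.104 V.
I_s = V_s/R = 22.104/10.0 = 2.2104 A.
For an ideal transformer I_p N_p = I_s N_s, so I_p = 2.2104 × 227/2362 = 0.212 A.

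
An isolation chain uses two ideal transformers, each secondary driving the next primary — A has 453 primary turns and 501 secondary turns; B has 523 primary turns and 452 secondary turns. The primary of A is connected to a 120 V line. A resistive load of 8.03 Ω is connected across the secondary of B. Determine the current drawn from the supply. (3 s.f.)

I_supply ≈ 13.7 A

After A: V = 120.00 × 501/453 = 132.72 V.
After B: V = 132.72 × 452/523 = 114.70 V.
I_load = 114.70/8.03 = 14.284 A, so P_out = 114.70 × 14.284 = 1638.3 W.
All ideal ⇒ P_in = P_out, so I_supply = 1638.3/120 = 13.7 A.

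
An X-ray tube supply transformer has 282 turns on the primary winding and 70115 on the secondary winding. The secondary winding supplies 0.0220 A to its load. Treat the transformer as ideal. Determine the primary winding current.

For an ideal transformer I_p/I_s = N_s/N_p, so I_p = 0.0220 × 70115/282 = 5.47 A.

I_p ≈ 5.47 A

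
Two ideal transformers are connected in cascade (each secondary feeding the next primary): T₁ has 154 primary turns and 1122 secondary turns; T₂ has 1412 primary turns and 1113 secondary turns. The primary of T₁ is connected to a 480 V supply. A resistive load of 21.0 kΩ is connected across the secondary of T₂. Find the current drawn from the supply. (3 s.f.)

Secondary of T₁: V = 480.00 × 1122/154 = 3497.1 V.
Secondary of T₂: V = 3497.1 × 1113/1412 = 2756.6 V.
I_load = 2756.6/21000 = 0.13127 A, so P_out = 2756.6 × 0.13127 = 361.85 W.
All ideal ⇒ P_in = P_out, so I_supply = 361.85/480 = 0.754 A.

I_supply ≈ 0.754 A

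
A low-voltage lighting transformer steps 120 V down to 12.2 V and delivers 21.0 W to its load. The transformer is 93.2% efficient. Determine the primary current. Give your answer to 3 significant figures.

P_in = P_out/η = 21.0/0.932 = 22.532 W.
I_p = P_in/V_p = 22.532/120 = 0.188 A.

I_p ≈ 0.188 A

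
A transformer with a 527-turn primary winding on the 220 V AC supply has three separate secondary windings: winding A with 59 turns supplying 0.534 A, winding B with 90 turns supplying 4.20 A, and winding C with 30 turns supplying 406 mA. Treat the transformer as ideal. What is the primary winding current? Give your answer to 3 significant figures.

V_A = 220 × 59/527 = 24.630 V; V_B = 220 × 90/527 = 37.571 V; V_C = 220 × 30/527 = 12.524 V.
P_out = V_A I_A + V_B I_B + V_C I_C = 24.630×0.534 + 37.571×4.20 + 12.524×0.406 = 13.152 + 157.80 + 5.0846 = 176.04 W.
Ideal ⇒ P_in = P_out, so I_p = P_out/V_p = 176.04/220 = 0.800 A.

I_p ≈ 0.800 A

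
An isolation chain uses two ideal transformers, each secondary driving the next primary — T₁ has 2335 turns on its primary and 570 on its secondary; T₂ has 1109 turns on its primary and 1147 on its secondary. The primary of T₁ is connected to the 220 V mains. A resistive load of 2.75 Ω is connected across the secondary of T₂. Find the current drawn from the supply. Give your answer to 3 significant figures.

After T₁: V = 220.00 × 570/2335 = 53.704 V.
After T₂: V = 53.704 × 1147/1109 = 55.545 V.
I_load = 55.545/2.75 = 20.198 A, so P_out = 55.545 × 20.198 = 1121.9 W.
All ideal ⇒ P_in = P_out, so I_supply = 1121.9/220 = 5.10 A.

I_supply ≈ 5.10 A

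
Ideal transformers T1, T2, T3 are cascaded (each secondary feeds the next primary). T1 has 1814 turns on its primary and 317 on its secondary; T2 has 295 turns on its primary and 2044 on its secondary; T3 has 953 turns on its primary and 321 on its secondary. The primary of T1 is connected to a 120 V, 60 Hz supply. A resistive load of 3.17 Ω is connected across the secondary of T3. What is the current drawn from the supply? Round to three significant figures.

I_supply ≈ 6.30 A

Secondary of T1: V = 120.00 × 317/1814 = 20.970 V.
Secondary of T2: V = 20.970 × 2044/295 = 145.30 V.
Secondary of T3: V = 145.30 × 321/953 = 48.941 V.
I_load = 48.941/3.17 = 15.439 A, so P_out = 48.941 × 15.439 = 755.60 W.
All ideal ⇒ P_in = P_out, so I_supply = 755.60/120 = 6.30 A.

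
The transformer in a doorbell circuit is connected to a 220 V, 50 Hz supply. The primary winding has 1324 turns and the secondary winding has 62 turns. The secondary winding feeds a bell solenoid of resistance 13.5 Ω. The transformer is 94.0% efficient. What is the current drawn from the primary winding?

V_s = 220 × 62/1324 = 10.302 V.
I_s = V_s/R = 10.302/13.5 = 0.76312 A.
P_out = V_s I_s = 10.302 × 0.76312 = 7.8617 W.
P_in = P_out/η = 7.8617/0.940 = 8.3636 W.
I_p = P_in/V_p = 8.3636/220 = 0.0380 A.

I_p ≈ 0.0380 A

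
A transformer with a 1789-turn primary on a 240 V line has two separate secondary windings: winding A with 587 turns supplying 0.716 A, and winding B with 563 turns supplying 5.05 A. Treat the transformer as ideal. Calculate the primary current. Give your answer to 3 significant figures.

I_p ≈ 1.82 A

V_A = 240 × 587/1789 = 78.748 V; V_B = 240 × 563/1789 = 75.528 V.
P_out = V_A I_A + V_B I_B = 78.748×0.716 + 75.528×5.05 = 56.383 + 381.42 = 437.80 W.
Ideal ⇒ P_in = P_out, so I_p = P_out/V_p = 437.80/240 = 1.82 A.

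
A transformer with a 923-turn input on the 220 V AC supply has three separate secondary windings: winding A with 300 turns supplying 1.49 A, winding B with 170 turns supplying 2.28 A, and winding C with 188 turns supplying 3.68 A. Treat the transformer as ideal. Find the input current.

V_A = 220 × 300/923 = 71.506 V; V_B = 220 × 170/923 = 40.520 V; V_C = 220 × 188/923 = 44.810 V.
P_out = V_A I_A + V_B I_B + V_C I_C = 71.506×1.49 + 40.520×2.28 + 44.810×3.68 = 106.54 + 92.386 + 164.90 = 363.83 W.
Ideal ⇒ P_in = P_out, so I_in = P_out/V_in = 363.83/220 = 1.65 A.

I_in ≈ 1.65 A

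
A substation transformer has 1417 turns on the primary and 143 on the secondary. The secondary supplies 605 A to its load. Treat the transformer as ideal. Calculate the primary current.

I_p ≈ 61.1 A

For an ideal transformer I_p/I_s = N_s/N_p, so I_p = 605 × 143/1417 = 61.1 A.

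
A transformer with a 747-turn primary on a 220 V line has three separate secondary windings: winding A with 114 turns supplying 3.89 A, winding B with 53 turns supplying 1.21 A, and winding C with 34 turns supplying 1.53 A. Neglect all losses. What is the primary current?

V_A = 220 × 114/747 = 33.574 V; V_B = 220 × 53/747 = 15.609 V; V_C = 220 × 34/747 = 10.013 V.
P_out = V_A I_A + V_B I_B + V_C I_C = 33.574×3.89 + 15.609×1.21 + 10.013×1.53 = 130.60 + 18.887 + 15.320 = 164.81 W.
Ideal ⇒ P_in = P_out, so I_p = P_out/V_p = 164.81/220 = 0.749 A.

I_p ≈ 0.749 A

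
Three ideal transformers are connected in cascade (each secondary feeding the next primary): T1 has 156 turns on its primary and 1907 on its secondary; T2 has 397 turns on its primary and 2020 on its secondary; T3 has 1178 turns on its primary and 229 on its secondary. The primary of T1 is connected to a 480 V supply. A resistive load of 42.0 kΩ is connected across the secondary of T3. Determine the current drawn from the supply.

I_supply ≈ 1.67 A

After T1: V = 480.00 × 1907/156 = 5867.7 V.
After T2: V = 5867.7 × 2020/397 = 29856 V.
After T3: V = 29856 × 229/1178 = 5803.9 V.
I_load = 5803.9/42000 = 0.13819 A, so P_out = 5803.9 × 0.13819 = 802.02 W.
All ideal ⇒ P_in = P_out, so I_supply = 802.02/480 = 1.67 A.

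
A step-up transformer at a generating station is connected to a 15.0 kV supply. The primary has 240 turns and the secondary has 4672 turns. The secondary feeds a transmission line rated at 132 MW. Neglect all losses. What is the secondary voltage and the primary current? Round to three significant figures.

V_s ≈ 292000 V, I_p ≈ 8800 A

V_s = V_p × N_s/N_p = 15000 × 4672/240 = 292000 V.
I_s = P/V_s = 1.32×10^8/292000 = 452.05 A.
I_p = I_s × N_s/N_p = 452.05 × 4672/240 = 8800 A.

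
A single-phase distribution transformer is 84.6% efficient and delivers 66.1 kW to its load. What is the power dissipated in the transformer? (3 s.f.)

P_in = P_out/η = 66100/0.846 = 78132.4 W.
P_loss = P_in − P_out = 78132.4 − 66100 = 12000 W.

P_loss ≈ 12000 W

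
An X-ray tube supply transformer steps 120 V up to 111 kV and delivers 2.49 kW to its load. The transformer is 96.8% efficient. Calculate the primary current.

P_in = P_out/η = 2490/0.968 = 2572.3 W.
I_p = P_in/V_p = 2572.3/120 = 21.4 A.

I_p ≈ 21.4 A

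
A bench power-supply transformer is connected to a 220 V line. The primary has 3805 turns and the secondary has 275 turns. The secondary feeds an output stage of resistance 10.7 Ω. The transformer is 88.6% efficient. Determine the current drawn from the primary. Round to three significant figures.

V_s = 220 × 275/3805 = 15.900 V.
I_s = V_s/R = 15.900/10.7 = 1.4860 A.
P_out = V_s I_s = 15.900 × 1.4860 = 23.627 W.
P_in = P_out/η = 23.627/0.886 = 26.668 W.
I_p = P_in/V_p = 26.668/220 = 0.121 A.

I_p ≈ 0.121 A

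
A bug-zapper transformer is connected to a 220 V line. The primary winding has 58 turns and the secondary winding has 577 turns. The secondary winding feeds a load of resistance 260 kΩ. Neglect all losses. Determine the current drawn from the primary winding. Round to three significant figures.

I_p ≈ 0.0837 A

V_s = V_p × N_s/N_p = 220 × 577/58 = 2188.6 V.
I_s = V_s/R = 2188.6/260000 = 0.0084178 A.
For an ideal transformer I_p N_p = I_s N_s, so I_p = 0.0084178 × 577/58 = 0.0837 A.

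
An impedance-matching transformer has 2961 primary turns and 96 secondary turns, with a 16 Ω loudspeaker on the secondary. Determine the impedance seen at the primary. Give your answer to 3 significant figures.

Z_p = (N_p/N_s)² × Z_s = (2961/96)² × 16 = 15200 Ω.

Z_p ≈ 15200 Ω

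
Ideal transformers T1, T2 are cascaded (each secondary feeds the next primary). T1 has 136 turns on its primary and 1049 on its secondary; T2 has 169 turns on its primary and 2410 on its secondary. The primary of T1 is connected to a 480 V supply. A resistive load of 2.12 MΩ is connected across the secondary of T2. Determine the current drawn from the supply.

Secondary of T1: V = 480.00 × 1049/136 = 3702.4 V.
Secondary of T2: V = 3702.4 × 2410/169 = 52797 V.
I_load = 52797/(2.12×10^6) = 0.024904 A, so P_out = 52797 × 0.024904 = 1314.9 W.
All ideal ⇒ P_in = P_out, so I_supply = 1314.9/480 = 2.74 A.

I_supply ≈ 2.74 A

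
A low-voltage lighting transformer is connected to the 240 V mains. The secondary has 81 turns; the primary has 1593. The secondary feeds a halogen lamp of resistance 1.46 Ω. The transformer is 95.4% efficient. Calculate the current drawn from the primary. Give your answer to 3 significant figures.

I_p ≈ 0.446 A

V_s = 240 × 81/1593 = 12.203 V.
I_s = V_s/R = 12.203/1.46 = 8.3585 A.
P_out = V_s I_s = 12.203 × 8.3585 = 102.00 W.
P_in = P_out/η = 102.00/0.954 = 106.92 W.
I_p = P_in/V_p = 106.92/240 = 0.446 A.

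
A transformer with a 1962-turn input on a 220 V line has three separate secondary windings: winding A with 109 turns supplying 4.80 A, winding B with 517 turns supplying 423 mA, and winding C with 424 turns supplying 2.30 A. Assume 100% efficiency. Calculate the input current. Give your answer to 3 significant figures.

I_in ≈ 0.875 A

V_A = 220 × 109/1962 = 12.222 V; V_B = 220 × 517/1962 = 57.971 V; V_C = 220 × 424/1962 = 47.543 V.
P_out = V_A I_A + V_B I_B + V_C I_C = 12.222×4.80 + 57.971×0.423 + 47.543×2.30 = 58.667 + 24.522 + 109.35 = 192.54 W.
Ideal ⇒ P_in = P_out, so I_in = P_out/V_in = 192.54/220 = 0.875 A.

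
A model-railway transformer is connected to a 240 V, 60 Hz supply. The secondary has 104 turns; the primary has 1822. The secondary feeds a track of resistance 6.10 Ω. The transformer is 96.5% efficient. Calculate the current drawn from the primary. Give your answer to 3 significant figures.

I_p ≈ 0.133 A

V_s = 240 × 104/1822 = 13.699 V.
I_s = V_s/R = 13.699/6.10 = 2.2458 A.
P_out = V_s I_s = 13.699 × 2.2458 = 30.765 W.
P_in = P_out/η = 30.765/0.965 = 31.881 W.
I_p = P_in/V_p = 31.881/240 = 0.133 A.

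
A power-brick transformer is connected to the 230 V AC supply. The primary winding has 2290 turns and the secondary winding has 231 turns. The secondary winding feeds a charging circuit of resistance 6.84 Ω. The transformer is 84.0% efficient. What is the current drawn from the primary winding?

V_s = 230 × 231/2290 = 23.201 V.
I_s = V_s/R = 23.201/6.84 = 3.3919 A.
P_out = V_s I_s = 23.201 × 3.3919 = 78.696 W.
P_in = P_out/η = 78.696/0.840 = 93.686 W.
I_p = P_in/V_p = 93.686/230 = 0.407 A.

I_p ≈ 0.407 A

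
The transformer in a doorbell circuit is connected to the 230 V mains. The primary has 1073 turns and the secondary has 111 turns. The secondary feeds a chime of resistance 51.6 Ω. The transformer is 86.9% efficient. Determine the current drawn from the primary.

V_s = 230 × 111/1073 = 23.793 V.
I_s = V_s/R = 23.793/51.6 = 0.46111 A.
P_out = V_s I_s = 23.793 × 0.46111 = 10.971 W.
P_in = P_out/η = 10.971/0.869 = 12.625 W.
I_p = P_in/V_p = 12.625/230 = 0.0549 A.

I_p ≈ 0.0549 A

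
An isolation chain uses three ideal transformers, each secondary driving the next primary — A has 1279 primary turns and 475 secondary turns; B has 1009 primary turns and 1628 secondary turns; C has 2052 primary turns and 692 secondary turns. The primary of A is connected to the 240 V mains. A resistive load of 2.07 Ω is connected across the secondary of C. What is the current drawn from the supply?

Secondary of A: V = 240.00 × 475/1279 = 89.132 V.
Secondary of B: V = 89.132 × 1628/1009 = 143.81 V.
Secondary of C: V = 143.81 × 692/2052 = 48.498 V.
I_load = 48.498/2.07 = 23.429 A, so P_out = 48.498 × 23.429 = 1136.3 W.
All ideal ⇒ P_in = P_out, so I_supply = 1136.3/240 = 4.73 A.

I_supply ≈ 4.73 A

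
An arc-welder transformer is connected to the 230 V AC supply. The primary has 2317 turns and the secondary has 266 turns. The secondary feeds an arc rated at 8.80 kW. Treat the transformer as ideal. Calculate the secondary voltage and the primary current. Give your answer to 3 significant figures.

V_s ≈ 26.4 V, I_p ≈ 38.3 A

V_s = V_p × N_s/N_p = 230 × 266/2317 = 26.405 V.
I_s = P/V_s = 8800/26.405 = 333.27 A.
I_p = I_s × N_s/N_p = 333.27 × 266/2317 = 38.3 A.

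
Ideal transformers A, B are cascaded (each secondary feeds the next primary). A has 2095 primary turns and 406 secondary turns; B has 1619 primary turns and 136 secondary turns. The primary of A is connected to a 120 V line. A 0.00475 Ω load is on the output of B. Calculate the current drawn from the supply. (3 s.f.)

I_supply ≈ 6.70 A

Secondary of A: V = 120.00 × 406/2095 = 23.255 V.
Secondary of B: V = 23.255 × 136/1619 = 1.9535 V.
I_load = 1.9535/0.00475 = 411.26 A, so P_out = 1.9535 × 411.26 = 803.41 W.
All ideal ⇒ P_in = P_out, so I_supply = 803.41/120 = 6.70 A.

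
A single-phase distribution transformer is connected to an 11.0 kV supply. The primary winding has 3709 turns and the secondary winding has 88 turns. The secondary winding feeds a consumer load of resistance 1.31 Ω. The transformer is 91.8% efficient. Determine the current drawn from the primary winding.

V_s = 11000 × 88/3709 = 260.99 V.
I_s = V_s/R = 260.99/1.31 = 199.23 A.
P_out = V_s I_s = 260.99 × 199.23 = 51995 W.
P_in = P_out/η = 51995/0.918 = 56640 W.
I_p = P_in/V_p = 56640/11000 = 5.15 A.

I_p ≈ 5.15 A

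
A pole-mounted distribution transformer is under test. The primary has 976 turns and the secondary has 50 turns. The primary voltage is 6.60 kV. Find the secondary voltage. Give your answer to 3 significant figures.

V_s ≈ 338 V

V_s/V_p = N_s/N_p, so V_s = 6600 × 50/976 = 338 V.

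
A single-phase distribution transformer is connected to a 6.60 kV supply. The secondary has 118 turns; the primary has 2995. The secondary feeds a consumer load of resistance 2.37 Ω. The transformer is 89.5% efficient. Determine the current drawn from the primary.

I_p ≈ 4.83 A

V_s = 6600 × 118/2995 = 260.03 V.
I_s = V_s/R = 260.03/2.37 = 109.72 A.
P_out = V_s I_s = 260.03 × 109.72 = 28531 W.
P_in = P_out/η = 28531/0.895 = 31878 W.
I_p = P_in/V_p = 31878/6600 = 4.83 A.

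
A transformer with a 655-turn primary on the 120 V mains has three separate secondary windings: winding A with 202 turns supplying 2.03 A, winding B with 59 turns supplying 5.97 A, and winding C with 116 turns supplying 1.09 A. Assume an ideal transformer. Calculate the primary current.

I_p ≈ 1.36 A

V_A = 120 × 202/655 = 37.008 V; V_B = 120 × 59/655 = 10.809 V; V_C = 120 × 116/655 = 21.252 V.
P_out = V_A I_A + V_B I_B + V_C I_C = 37.008×2.03 + 10.809×5.97 + 21.252×1.09 = 75.125 + 64.531 + 23.165 = 162.82 W.
Ideal ⇒ P_in = P_out, so I_p = P_out/V_p = 162.82/120 = 1.36 A.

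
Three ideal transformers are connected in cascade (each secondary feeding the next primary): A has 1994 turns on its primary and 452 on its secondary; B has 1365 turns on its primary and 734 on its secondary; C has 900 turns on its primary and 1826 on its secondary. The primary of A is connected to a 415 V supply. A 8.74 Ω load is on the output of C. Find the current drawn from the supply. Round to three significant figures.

I_supply ≈ 2.90 A

Secondary of A: V = 415.00 × 452/1994 = 94.072 V.
Secondary of B: V = 94.072 × 734/1365 = 50.585 V.
Secondary of C: V = 50.585 × 1826/900 = 102.63 V.
I_load = 102.63/8.74 = 11.743 A, so P_out = 102.63 × 11.743 = 1205.2 W.
All ideal ⇒ P_in = P_out, so I_supply = 1205.2/415 = 2.90 A.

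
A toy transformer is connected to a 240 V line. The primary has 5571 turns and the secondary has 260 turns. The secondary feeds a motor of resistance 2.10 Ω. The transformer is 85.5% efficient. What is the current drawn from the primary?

I_p ≈ 0.291 A

V_s = 240 × 260/5571 = 11.201 V.
I_s = V_s/R = 11.201/2.10 = 5.3337 A.
P_out = V_s I_s = 11.201 × 5.3337 = 59.743 W.
P_in = P_out/η = 59.743/0.855 = 69.874 W.
I_p = P_in/V_p = 69.874/240 = 0.291 A.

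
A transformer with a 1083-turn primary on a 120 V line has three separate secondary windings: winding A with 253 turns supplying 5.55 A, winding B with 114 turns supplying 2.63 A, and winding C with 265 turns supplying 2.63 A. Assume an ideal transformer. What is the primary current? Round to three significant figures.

V_A = 120 × 253/1083 = 28.033 V; V_B = 120 × 114/1083 = 12.632 V; V_C = 120 × 265/1083 = 29.363 V.
P_out = V_A I_A + V_B I_B + V_C I_C = 28.033×5.55 + 12.632×2.63 + 29.363×2.63 = 155.58 + 33.221 + 77.224 = 266.03 W.
Ideal ⇒ P_in = P_out, so I_p = P_out/V_p = 266.03/120 = 2.22 A.

I_p ≈ 2.22 A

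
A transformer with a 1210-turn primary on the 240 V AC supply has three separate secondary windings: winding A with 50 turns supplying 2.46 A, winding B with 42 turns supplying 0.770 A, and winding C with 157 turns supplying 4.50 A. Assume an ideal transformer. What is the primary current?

I_p ≈ 0.712 A

V_A = 240 × 50/1210 = 9.9174 V; V_B = 240 × 42/1210 = 8.3306 V; V_C = 240 × 157/1210 = 31.140 V.
P_out = V_A I_A + V_B I_B + V_C I_C = 9.9174×2.46 + 8.3306×0.770 + 31.140×4.50 = 24.397 + 6.4145 + 140.13 = 170.94 W.
Ideal ⇒ P_in = P_out, so I_p = P_out/V_p = 170.94/240 = 0.712 A.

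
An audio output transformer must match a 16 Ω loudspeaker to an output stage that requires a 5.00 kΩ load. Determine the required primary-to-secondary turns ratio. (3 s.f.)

Z_p/Z_s = (N_p/N_s)², so N_p/N_s = √(5000/16) = √312 = 17.7.

N_p/N_s ≈ 17.7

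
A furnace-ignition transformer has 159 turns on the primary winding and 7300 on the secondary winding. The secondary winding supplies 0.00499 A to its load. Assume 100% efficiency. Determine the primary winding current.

For an ideal transformer I_p/I_s = N_s/N_p, so I_p = 0.00499 × 7300/159 = 0.229 A.

I_p ≈ 0.229 A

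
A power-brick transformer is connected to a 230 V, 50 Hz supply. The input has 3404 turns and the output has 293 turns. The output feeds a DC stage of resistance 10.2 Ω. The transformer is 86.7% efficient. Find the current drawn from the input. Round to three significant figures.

I_in ≈ 0.193 A

V_out = 230 × 293/3404 = 19.797 V.
I_out = V_out/R = 19.797/10.2 = 1.9409 A.
P_out = V_out I_out = 19.797 × 1.9409 = 38.425 W.
P_in = P_out/η = 38.425/0.867 = 44.319 W.
I_in = P_in/V_in = 44.319/230 = 0.193 A.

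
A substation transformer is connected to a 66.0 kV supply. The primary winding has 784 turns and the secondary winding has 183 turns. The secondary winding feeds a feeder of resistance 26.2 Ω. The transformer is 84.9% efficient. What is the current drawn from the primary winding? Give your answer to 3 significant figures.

I_p ≈ 162 A

V_s = 66000 × 183/784 = 15406 V.
I_s = V_s/R = 15406/26.2 = 588.00 A.
P_out = V_s I_s = 15406 × 588.00 = 9.0585×10^6 W.
P_in = P_out/η = 9.0585×10^6/0.849 = 1.0670×10^7 W.
I_p = P_in/V_p = 1.0670×10^7/66000 = 162 A.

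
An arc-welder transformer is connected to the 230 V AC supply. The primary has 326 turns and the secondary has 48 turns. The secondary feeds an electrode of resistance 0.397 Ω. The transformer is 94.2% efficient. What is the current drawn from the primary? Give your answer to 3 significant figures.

I_p ≈ 13.3 A

V_s = 230 × 48/326 = 33.865 V.
I_s = V_s/R = 33.865/0.397 = 85.302 A.
P_out = V_s I_s = 33.865 × 85.302 = 2888.8 W.
P_in = P_out/η = 2888.8/0.942 = 3066.6 W.
I_p = P_in/V_p = 3066.6/230 = 13.3 A.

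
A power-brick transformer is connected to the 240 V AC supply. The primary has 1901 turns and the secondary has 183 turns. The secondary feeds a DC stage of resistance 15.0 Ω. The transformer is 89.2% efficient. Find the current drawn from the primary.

V_s = 240 × 183/1901 = 23.104 V.
I_s = V_s/R = 23.104/15.0 = 1.5402 A.
P_out = V_s I_s = 23.104 × 1.5402 = 35.585 W.
P_in = P_out/η = 35.585/0.892 = 39.894 W.
I_p = P_in/V_p = 39.894/240 = 0.166 A.

I_p ≈ 0.166 A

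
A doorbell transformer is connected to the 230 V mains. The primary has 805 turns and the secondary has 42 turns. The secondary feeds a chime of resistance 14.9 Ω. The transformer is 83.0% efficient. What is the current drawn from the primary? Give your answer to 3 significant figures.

I_p ≈ 0.0506 A

V_s = 230 × 42/805 = 12.000 V.
I_s = V_s/R = 12.000/14.9 = 0.80537 A.
P_out = V_s I_s = 12.000 × 0.80537 = 9.6644 W.
P_in = P_out/η = 9.6644/0.830 = 11.644 W.
I_p = P_in/V_p = 11.644/230 = 0.0506 A.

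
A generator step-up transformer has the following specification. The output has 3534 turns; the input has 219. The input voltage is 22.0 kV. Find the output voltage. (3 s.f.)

V_out/V_in = N_out/N_in, so V_out = 22000 × 3534/219 = 355000 V.

V_out ≈ 355000 V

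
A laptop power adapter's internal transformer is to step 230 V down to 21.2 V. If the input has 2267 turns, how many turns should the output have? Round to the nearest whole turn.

N_out/N_in = V_out/V_in, so N_out = 2267 × 21.2/230 = 209.0 ≈ 209 turns.

N_out = 209 turns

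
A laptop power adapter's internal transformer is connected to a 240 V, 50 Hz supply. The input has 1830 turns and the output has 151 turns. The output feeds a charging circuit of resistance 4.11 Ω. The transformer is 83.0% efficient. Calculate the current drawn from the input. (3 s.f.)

I_in ≈ 0.479 A

V_out = 240 × 151/1830 = 19.803 V.
I_out = V_out/R = 19.803/4.11 = 4.8183 A.
P_out = V_out I_out = 19.803 × 4.8183 = 95.418 W.
P_in = P_out/η = 95.418/0.830 = 114.96 W.
I_in = P_in/V_in = 114.96/240 = 0.479 A.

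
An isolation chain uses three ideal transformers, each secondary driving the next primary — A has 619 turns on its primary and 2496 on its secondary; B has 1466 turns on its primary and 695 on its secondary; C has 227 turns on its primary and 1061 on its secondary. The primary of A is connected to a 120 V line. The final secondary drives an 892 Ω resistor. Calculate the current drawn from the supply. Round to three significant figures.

I_supply ≈ 10.7 A

Secondary of A: V = 120.00 × 2496/619 = 483.88 V.
Secondary of B: V = 483.88 × 695/1466 = 229.40 V.
Secondary of C: V = 229.40 × 1061/227 = 1072.2 V.
I_load = 1072.2/892 = 1.2020 A, so P_out = 1072.2 × 1.2020 = 1288.8 W.
All ideal ⇒ P_in = P_out, so I_supply = 1288.8/120 = 10.7 A.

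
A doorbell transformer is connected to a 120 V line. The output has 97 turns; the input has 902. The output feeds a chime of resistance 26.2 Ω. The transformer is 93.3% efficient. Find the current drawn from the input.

I_in ≈ 0.0568 A

V_out = 120 × 97/902 = 12.905 V.
I_out = V_out/R = 12.905/26.2 = 0.49254 A.
P_out = V_out I_out = 12.905 × 0.49254 = 6.3561 W.
P_in = P_out/η = 6.3561/0.933 = 6.8126 W.
I_in = P_in/V_in = 6.8126/120 = 0.0568 A.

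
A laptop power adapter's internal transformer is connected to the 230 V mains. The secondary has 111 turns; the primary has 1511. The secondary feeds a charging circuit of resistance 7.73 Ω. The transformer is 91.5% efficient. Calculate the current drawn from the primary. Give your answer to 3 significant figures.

V_s = 230 × 111/1511 = 16.896 V.
I_s = V_s/R = 16.896/7.73 = 2.1858 A.
P_out = V_s I_s = 16.896 × 2.1858 = 36.931 W.
P_in = P_out/η = 36.931/0.915 = 40.362 W.
I_p = P_in/V_p = 40.362/230 = 0.175 A.

I_p ≈ 0.175 A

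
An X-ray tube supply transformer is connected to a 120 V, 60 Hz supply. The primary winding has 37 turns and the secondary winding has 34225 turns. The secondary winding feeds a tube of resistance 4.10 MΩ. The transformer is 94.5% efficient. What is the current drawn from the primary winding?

I_p ≈ 26.5 A

V_s = 120 × 34225/37 = 111000 V.
I_s = V_s/R = 111000/(4.10×10^6) = 0.027073 A.
P_out = V_s I_s = 111000 × 0.027073 = 3005.1 W.
P_in = P_out/η = 3005.1/0.945 = 3180.0 W.
I_p = P_in/V_p = 3180.0/120 = 26.5 A.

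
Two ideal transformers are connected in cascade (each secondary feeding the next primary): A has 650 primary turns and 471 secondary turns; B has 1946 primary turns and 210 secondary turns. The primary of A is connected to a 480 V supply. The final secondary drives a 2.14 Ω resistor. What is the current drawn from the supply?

I_supply ≈ 1.37 A

After A: V = 480.00 × 471/650 = 347.82 V.
After B: V = 347.82 × 210/1946 = 37.534 V.
I_load = 37.534/2.14 = 17.539 A, so P_out = 37.534 × 17.539 = 658.32 W.
All ideal ⇒ P_in = P_out, so I_supply = 658.32/480 = 1.37 A.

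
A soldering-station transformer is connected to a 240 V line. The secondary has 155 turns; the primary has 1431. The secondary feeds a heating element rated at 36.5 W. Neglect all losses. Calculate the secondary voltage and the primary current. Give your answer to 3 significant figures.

V_s = V_p × N_s/N_p = 240 × 155/1431 = 25.996 V.
I_s = P/V_s = 36.5/25.996 = 1.4041 A.
I_p = I_s × N_s/N_p = 1.4041 × 155/1431 = 0.152 A.

V_s ≈ 26.0 V, I_p ≈ 0.152 A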